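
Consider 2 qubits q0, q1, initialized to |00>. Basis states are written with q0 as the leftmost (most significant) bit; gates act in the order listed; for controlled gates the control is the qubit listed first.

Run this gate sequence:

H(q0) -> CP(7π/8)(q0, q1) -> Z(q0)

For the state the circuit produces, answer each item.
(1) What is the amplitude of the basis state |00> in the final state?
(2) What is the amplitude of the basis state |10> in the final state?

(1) |00> carries amplitude sqrt(2)/2 in the final state.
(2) The final state's coefficient on |10> equals -sqrt(2)/2.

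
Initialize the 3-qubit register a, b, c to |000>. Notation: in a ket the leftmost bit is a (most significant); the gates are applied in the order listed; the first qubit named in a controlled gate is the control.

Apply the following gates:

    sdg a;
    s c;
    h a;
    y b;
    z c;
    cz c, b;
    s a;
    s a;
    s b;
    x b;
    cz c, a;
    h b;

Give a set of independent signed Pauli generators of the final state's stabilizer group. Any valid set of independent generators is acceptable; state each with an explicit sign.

The final state is stabilized by the group generated by -XII, +IXI, +IIZ; other independent generating sets are equally valid.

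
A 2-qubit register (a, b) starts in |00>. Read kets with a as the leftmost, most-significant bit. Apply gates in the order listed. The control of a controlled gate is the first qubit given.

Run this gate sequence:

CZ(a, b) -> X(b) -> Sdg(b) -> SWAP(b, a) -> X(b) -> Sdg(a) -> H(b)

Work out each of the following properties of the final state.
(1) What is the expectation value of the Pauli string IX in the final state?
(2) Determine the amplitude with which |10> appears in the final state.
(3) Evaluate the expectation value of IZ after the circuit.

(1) The observable IX averages to -1.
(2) The amplitude on |10> is -sqrt(2)/2.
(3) The expectation value of IZ is 0.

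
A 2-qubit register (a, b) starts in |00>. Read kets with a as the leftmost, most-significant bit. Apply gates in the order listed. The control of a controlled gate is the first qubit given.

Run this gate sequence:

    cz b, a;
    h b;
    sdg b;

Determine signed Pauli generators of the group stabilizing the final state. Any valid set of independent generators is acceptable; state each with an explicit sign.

One valid set of independent stabilizer generators is -IY, +ZI (any independent generating set of the same group is equally correct).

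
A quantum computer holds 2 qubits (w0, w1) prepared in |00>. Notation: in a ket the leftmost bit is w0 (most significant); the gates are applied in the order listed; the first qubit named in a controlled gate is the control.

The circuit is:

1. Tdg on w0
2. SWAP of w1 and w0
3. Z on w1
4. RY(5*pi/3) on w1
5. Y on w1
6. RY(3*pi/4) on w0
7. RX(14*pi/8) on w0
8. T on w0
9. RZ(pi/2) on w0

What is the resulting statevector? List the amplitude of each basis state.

After the circuit, the state carries amplitude sqrt(2)*(1 - I)*exp(3*I*pi/4)/8 on |00>, sqrt(6)*(1 - I)*exp(3*I*pi/4)/8 on |01>, -(1 - I)*(sqrt(2) + 2*I)/8 on |10>, -(1 - I)*(sqrt(6) + 2*sqrt(3)*I)/8 on |11>.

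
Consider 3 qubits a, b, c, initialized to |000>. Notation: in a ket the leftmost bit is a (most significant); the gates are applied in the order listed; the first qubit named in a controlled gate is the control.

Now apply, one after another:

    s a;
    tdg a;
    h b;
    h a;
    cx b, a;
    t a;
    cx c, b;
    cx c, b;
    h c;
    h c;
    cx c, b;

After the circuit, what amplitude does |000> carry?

The final state's coefficient on |000> equals 1/2.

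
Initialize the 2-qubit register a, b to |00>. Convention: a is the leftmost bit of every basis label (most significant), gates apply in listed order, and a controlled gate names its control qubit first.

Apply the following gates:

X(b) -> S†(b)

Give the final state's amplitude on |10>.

The amplitude on |10> is 0.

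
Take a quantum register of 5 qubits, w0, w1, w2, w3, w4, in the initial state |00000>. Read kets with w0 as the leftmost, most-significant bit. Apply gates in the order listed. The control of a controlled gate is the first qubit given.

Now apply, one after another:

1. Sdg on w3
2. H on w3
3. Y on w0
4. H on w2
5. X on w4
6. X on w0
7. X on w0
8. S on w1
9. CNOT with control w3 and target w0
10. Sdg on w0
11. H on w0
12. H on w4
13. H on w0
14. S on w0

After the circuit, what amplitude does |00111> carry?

The final state's coefficient on |00111> equals -sqrt(2)*I/4. Key observation: gates 6-7 undo each other exactly, leaving only the rest of the circuit to track.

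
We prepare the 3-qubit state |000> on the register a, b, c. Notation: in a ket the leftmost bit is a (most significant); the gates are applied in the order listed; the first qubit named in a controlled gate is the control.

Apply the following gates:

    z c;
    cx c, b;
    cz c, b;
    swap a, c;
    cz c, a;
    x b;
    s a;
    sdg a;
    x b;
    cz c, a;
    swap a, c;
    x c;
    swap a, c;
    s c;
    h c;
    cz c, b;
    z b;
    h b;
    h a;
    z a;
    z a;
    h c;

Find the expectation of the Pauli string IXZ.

The expectation value of IXZ is 1. Key observation: gates 4-11 undo each other exactly, leaving only the rest of the circuit to track.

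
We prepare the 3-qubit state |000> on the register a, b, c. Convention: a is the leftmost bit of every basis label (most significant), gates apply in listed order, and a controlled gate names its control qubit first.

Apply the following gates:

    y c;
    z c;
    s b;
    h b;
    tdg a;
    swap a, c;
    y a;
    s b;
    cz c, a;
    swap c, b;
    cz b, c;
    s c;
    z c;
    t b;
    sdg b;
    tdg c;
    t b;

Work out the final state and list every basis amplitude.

After the circuit, the state carries amplitude -sqrt(2)/2 on |000>, sqrt(2)*exp(3*I*pi/4)/2 on |001>, and 0 on every other basis state.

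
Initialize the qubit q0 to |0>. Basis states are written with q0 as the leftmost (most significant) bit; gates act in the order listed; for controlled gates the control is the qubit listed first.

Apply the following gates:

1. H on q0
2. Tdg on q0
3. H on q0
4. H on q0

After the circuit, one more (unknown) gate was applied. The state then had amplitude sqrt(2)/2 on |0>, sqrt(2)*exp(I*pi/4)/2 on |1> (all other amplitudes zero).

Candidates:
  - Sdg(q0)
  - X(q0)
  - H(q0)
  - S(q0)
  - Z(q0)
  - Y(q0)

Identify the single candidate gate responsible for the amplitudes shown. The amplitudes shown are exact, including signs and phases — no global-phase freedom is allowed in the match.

The applied gate was S(q0). Key observation: steps 3-4 multiply out to the identity, so the circuit reduces to the remaining gates.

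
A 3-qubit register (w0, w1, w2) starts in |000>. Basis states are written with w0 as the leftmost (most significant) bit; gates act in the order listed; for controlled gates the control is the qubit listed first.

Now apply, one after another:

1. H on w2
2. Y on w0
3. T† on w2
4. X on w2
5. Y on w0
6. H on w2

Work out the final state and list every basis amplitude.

The resulting statevector has amplitude 1/2 - exp(3*I*pi/4)/2 on |000>, -1/2 - exp(3*I*pi/4)/2 on |001>, and 0 on every other basis state.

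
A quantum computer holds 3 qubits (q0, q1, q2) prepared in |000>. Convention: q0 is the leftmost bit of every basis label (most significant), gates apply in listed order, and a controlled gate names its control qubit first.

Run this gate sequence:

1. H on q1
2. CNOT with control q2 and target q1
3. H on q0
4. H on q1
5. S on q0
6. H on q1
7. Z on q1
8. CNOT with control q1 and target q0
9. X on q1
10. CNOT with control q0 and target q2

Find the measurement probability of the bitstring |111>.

A full measurement returns |111> with probability 1/4.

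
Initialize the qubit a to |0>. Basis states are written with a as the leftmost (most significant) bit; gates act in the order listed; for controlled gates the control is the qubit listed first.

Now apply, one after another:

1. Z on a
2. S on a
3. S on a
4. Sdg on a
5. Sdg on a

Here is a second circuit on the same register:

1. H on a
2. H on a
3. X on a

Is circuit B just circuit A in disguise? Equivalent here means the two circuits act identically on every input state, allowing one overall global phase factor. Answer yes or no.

No: there is an input state on which the two circuits produce genuinely different outputs (not merely differing by a phase).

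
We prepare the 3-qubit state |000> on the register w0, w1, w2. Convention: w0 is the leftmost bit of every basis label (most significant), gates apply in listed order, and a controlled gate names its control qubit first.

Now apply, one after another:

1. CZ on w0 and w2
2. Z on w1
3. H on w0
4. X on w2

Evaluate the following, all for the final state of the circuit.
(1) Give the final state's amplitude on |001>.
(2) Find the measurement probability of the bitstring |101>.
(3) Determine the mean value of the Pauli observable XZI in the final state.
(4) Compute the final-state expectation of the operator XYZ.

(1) The final state's coefficient on |001> equals sqrt(2)/2.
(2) The probability of measuring |101> is 1/2.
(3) The observable XZI averages to 1.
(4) The expectation value of XYZ is 0.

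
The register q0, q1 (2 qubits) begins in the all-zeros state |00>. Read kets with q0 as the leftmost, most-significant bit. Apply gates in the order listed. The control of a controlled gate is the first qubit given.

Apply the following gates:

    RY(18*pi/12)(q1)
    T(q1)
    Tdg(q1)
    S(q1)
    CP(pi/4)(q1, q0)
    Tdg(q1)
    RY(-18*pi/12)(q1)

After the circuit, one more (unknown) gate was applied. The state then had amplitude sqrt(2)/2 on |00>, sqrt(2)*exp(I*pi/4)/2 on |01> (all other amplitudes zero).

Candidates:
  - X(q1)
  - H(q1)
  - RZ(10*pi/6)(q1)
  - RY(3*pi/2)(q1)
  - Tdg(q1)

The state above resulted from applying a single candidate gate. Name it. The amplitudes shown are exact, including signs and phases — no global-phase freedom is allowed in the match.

The applied gate was H(q1).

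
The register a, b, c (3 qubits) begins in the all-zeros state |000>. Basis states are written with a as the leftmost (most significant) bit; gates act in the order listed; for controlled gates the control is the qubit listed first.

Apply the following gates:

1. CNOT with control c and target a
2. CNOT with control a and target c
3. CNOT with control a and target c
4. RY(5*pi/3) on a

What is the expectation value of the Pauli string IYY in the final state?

In the final state, IYY has expectation 0. Key observation: gates 2-3 undo each other exactly, leaving only the rest of the circuit to track.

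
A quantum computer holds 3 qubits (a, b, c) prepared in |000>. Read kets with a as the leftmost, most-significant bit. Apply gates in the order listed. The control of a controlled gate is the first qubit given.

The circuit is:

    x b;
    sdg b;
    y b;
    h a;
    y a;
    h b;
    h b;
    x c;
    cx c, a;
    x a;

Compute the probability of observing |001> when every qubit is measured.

Outcome |001> occurs with probability 1/2. Key observation: the block from step 6 through step 7 cancels to the identity and can be dropped.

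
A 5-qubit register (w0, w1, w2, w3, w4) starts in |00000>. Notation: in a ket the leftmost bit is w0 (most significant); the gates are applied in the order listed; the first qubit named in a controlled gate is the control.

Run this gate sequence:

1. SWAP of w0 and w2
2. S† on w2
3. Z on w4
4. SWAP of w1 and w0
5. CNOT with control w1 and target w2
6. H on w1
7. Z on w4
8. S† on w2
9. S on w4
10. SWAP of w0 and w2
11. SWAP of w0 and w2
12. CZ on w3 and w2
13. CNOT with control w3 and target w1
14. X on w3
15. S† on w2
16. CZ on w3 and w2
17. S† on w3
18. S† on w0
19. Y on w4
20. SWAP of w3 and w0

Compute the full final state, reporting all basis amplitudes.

The resulting statevector has amplitude sqrt(2)/2 on |10001>, sqrt(2)/2 on |11001>, and 0 on every other basis state. Key observation: the block from step 10 through step 11 cancels to the identity and can be dropped.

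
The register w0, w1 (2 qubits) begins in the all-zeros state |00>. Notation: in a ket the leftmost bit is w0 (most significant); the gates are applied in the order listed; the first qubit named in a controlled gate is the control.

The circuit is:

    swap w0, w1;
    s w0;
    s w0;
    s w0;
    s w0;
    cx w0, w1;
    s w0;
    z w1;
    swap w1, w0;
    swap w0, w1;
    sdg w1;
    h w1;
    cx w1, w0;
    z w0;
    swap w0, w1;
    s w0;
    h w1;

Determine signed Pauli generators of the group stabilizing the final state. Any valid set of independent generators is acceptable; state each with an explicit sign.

The final state is stabilized by the group generated by -YZ, +ZX; other independent generating sets are equally valid.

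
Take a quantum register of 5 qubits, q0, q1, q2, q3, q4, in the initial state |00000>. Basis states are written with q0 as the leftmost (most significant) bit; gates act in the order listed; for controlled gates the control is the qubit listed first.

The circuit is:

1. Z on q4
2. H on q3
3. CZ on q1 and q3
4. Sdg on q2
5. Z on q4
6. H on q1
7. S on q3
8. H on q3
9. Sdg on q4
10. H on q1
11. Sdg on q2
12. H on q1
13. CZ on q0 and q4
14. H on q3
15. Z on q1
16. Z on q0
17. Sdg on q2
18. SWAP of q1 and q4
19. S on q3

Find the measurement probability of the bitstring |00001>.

A full measurement returns |00001> with probability 1/4.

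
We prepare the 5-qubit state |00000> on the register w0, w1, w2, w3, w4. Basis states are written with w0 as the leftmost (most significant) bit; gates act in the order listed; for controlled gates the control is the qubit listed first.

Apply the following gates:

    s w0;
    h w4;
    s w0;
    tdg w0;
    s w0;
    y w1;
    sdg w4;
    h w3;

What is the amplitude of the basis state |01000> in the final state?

The amplitude on |01000> is I/2.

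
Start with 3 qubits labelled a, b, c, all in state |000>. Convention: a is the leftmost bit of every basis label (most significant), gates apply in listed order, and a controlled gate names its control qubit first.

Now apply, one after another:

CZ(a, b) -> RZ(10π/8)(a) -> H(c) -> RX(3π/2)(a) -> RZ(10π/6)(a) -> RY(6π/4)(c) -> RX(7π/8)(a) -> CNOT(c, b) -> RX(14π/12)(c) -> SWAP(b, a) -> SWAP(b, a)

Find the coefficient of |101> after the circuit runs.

The amplitude on |101> is -sqrt(3)*exp(13*I*pi/24)*sin(7*pi/16)/4 - exp(13*I*pi/24)*sin(7*pi/16)/4 + exp(5*I*pi/24)*cos(7*pi/16)/4 + sqrt(3)*exp(5*I*pi/24)*cos(7*pi/16)/4. Key observation: steps 10-11 multiply out to the identity, so the circuit reduces to the remaining gates.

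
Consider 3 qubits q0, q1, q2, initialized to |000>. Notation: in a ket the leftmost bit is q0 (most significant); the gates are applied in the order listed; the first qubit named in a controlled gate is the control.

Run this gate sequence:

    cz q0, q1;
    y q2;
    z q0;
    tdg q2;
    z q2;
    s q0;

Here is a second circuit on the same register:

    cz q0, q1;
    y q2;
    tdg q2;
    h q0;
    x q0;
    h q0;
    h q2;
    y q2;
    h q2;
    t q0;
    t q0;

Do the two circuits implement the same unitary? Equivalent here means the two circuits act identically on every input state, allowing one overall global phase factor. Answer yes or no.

No — the two circuits implement different unitaries, even allowing a global phase.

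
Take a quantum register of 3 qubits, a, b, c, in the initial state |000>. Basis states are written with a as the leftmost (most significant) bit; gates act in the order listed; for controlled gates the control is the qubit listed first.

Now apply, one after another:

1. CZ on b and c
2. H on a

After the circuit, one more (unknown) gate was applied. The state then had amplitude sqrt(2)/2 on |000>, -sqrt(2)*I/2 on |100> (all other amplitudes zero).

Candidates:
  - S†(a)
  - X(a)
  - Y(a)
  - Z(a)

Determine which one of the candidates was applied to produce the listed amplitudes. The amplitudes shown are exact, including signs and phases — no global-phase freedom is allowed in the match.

The unique candidate consistent with the amplitudes is S†(a).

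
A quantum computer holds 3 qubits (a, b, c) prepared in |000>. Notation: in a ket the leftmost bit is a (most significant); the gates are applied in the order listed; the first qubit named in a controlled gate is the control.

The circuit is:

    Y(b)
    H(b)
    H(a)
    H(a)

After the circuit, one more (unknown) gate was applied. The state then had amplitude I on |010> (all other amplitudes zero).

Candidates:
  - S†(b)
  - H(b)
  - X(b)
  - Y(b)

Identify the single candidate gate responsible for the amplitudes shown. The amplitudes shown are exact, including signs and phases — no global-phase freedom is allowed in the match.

The unique candidate consistent with the amplitudes is H(b). Key observation: the block from step 3 through step 4 cancels to the identity and can be dropped.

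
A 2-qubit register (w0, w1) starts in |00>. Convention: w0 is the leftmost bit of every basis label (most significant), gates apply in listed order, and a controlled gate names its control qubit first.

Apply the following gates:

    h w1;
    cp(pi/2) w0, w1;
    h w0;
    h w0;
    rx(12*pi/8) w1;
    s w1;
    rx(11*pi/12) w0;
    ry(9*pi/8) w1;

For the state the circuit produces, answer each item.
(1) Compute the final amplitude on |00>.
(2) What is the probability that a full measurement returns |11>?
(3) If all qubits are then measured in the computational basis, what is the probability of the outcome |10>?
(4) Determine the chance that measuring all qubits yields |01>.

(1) The amplitude on |00> is -sqrt(sqrt(2)/4 + 1/2)*sin(7*pi/16)/4 - sqrt(3)*sqrt(1/2 - sqrt(2)/4)*cos(7*pi/16)/4 + sqrt(sqrt(2)/4 + 1/2)*cos(7*pi/16)/4 + sqrt(3)*sqrt(1/2 - sqrt(2)/4)*sin(7*pi/16)/4 - sqrt(3)*I*sqrt(1/2 - sqrt(2)/4)*sin(7*pi/16)/4 - sqrt(3)*I*sqrt(1/2 - sqrt(2)/4)*cos(7*pi/16)/4 + I*sqrt(sqrt(2)/4 + 1/2)*cos(7*pi/16)/4 + I*sqrt(sqrt(2)/4 + 1/2)*sin(7*pi/16)/4. Key observation: gates 3-4 undo each other exactly, leaving only the rest of the circuit to track.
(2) The probability of measuring |11> is sqrt(2)*cos(7*pi/16)**2/16 + sqrt(3)*sqrt(1/2 - sqrt(2)/4)*sqrt(sqrt(2)/4 + 1/2)*cos(7*pi/16)**2/4 + cos(7*pi/16)**2/4 + sqrt(2)*sin(7*pi/16)**2/16 + sqrt(3)*sqrt(1/2 - sqrt(2)/4)*sqrt(sqrt(2)/4 + 1/2)*sin(7*pi/16)**2/4 + sin(7*pi/16)**2/4.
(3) A full measurement returns |10> with probability sqrt(2)*cos(7*pi/16)**2/16 + sqrt(3)*sqrt(1/2 - sqrt(2)/4)*sqrt(sqrt(2)/4 + 1/2)*cos(7*pi/16)**2/4 + cos(7*pi/16)**2/4 + sqrt(2)*sin(7*pi/16)**2/16 + sqrt(3)*sqrt(1/2 - sqrt(2)/4)*sqrt(sqrt(2)/4 + 1/2)*sin(7*pi/16)**2/4 + sin(7*pi/16)**2/4.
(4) Outcome |01> occurs with probability -sqrt(3)*sqrt(1/2 - sqrt(2)/4)*sqrt(sqrt(2)/4 + 1/2)*sin(7*pi/16)**2/4 - sqrt(2)*sin(7*pi/16)**2/16 - sqrt(3)*sqrt(1/2 - sqrt(2)/4)*sqrt(sqrt(2)/4 + 1/2)*cos(7*pi/16)**2/4 - sqrt(2)*cos(7*pi/16)**2/16 + cos(7*pi/16)**2/4 + sin(7*pi/16)**2/4.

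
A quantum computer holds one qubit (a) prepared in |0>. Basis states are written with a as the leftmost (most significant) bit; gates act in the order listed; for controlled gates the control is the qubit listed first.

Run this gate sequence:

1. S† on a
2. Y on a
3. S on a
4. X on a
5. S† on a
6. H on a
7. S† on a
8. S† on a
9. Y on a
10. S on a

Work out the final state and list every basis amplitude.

The final amplitudes are -sqrt(2)*I/2 on |0>, sqrt(2)/2 on |1>.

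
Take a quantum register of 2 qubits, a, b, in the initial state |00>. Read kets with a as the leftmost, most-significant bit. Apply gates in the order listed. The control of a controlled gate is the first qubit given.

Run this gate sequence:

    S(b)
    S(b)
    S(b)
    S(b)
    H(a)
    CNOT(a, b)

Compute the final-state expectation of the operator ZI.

The observable ZI averages to 0.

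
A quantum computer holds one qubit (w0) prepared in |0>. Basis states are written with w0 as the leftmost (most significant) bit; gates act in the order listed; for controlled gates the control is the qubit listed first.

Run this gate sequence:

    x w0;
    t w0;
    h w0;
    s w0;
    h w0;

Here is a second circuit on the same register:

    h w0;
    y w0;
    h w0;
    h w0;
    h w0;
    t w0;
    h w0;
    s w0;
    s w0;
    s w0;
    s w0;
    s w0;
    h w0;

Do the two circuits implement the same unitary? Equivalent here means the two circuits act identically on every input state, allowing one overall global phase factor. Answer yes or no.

No — the two circuits implement different unitaries, even allowing a global phase.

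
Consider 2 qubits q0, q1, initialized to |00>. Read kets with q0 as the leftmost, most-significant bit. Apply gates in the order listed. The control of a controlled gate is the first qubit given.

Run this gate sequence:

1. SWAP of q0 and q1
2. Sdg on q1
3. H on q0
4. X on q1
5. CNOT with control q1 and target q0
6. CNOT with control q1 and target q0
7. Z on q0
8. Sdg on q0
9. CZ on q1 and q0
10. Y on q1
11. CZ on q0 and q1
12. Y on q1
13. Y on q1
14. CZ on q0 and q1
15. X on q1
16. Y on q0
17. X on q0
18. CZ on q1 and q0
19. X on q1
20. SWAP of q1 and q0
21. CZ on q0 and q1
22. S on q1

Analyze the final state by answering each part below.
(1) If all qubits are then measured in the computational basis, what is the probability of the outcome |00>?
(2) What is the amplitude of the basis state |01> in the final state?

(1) A full measurement returns |00> with probability 1/2.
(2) The amplitude on |01> is sqrt(2)/2.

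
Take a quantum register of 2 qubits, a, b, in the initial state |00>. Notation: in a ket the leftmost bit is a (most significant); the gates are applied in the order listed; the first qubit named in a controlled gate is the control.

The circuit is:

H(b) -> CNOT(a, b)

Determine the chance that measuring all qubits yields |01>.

A full measurement returns |01> with probability 1/2.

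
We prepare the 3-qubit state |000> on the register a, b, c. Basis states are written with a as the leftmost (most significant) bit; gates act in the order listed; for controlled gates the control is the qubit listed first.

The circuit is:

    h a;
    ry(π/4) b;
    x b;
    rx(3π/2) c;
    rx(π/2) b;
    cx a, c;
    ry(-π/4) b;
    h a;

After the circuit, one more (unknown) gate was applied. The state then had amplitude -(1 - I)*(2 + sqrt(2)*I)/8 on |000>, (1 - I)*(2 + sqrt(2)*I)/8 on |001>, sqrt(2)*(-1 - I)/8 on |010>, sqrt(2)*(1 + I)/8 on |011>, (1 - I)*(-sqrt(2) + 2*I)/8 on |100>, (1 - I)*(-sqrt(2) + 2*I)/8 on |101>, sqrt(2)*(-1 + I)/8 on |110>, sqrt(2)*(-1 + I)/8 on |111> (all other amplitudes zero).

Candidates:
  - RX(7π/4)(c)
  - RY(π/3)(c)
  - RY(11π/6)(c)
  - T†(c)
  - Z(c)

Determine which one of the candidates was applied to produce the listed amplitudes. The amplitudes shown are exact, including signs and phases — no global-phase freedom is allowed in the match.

The applied gate was Z(c).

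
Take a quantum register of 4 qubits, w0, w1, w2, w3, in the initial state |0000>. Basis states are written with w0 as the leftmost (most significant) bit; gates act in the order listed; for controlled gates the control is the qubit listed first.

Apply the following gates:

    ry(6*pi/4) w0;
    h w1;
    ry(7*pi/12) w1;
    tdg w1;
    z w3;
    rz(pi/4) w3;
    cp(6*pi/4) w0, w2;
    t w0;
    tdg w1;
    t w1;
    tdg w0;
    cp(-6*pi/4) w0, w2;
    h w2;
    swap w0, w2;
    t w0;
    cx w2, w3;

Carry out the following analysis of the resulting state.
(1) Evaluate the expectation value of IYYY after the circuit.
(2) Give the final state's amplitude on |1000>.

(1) In the final state, IYYY has expectation -1/4 + sqrt(3)/4. Key observation: steps 7-12 multiply out to the identity, so the circuit reduces to the remaining gates.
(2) The amplitude on |1000> is (-sqrt(6*sqrt(2) + 12)/16 + sqrt(4 - 2*sqrt(2))/16 + sqrt(12 - 6*sqrt(2))/16 + sqrt(2*sqrt(2) + 4)/16)*exp(I*pi/8).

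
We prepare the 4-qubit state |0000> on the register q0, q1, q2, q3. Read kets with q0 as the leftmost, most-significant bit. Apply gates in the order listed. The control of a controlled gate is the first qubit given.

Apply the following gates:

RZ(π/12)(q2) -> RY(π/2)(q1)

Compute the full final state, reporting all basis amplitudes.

After the circuit, the state carries amplitude -sqrt(2)*exp(23*I*pi/24)/2 on |0000>, -sqrt(2)*exp(23*I*pi/24)/2 on |0100>, and 0 on every other basis state.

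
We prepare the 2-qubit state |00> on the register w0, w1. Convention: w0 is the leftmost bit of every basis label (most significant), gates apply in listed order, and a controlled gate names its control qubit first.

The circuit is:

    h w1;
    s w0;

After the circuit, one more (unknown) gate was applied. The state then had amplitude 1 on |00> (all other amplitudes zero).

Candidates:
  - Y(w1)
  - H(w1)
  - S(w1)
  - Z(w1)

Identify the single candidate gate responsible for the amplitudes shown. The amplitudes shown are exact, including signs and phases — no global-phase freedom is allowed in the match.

The unique candidate consistent with the amplitudes is H(w1).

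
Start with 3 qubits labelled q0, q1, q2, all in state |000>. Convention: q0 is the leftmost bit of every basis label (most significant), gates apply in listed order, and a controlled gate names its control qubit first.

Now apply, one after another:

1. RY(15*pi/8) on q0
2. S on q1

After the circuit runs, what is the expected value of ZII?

The expectation value of ZII is sqrt(sqrt(2) + 2)/2.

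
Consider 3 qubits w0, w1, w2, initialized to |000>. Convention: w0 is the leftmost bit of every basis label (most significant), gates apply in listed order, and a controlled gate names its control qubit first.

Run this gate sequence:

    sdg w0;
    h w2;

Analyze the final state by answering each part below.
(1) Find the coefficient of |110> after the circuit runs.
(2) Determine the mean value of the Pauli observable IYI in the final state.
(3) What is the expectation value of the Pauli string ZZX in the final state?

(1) The amplitude on |110> is 0.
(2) The observable IYI averages to 0.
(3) The expectation value of ZZX is 1.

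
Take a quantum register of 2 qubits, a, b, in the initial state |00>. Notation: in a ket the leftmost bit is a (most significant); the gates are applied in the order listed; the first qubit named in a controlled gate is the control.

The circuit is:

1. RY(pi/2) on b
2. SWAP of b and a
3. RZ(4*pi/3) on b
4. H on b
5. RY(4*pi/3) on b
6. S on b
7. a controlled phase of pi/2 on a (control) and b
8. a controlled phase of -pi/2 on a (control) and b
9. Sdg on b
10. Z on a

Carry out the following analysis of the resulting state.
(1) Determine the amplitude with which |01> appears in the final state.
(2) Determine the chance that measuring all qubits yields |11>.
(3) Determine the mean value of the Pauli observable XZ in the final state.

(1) The final state's coefficient on |01> equals (1 - sqrt(3))*exp(I*pi/3)/4. Key observation: gates 6-9 undo each other exactly, leaving only the rest of the circuit to track.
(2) The probability of measuring |11> is 1/4 - sqrt(3)/8.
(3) In the final state, XZ has expectation -sqrt(3)/2.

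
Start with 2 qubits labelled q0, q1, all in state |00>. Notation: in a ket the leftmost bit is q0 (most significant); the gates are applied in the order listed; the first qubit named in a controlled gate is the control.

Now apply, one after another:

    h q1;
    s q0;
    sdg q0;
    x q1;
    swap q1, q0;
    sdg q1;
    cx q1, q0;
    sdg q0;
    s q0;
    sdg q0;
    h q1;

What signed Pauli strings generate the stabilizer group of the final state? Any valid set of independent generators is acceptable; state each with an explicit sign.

The final state is stabilized by the group generated by -YI, +IX; other independent generating sets are equally valid.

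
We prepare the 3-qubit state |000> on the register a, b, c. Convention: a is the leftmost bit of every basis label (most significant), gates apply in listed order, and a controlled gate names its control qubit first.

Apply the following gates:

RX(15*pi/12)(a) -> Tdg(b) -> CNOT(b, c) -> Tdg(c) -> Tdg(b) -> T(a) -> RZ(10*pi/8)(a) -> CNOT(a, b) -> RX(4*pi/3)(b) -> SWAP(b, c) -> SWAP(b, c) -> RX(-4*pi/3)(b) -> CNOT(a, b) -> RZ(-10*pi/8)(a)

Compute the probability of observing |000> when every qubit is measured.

Outcome |000> occurs with probability 1/2 - sqrt(2)/4. Key observation: the block from step 7 through step 14 cancels to the identity and can be dropped.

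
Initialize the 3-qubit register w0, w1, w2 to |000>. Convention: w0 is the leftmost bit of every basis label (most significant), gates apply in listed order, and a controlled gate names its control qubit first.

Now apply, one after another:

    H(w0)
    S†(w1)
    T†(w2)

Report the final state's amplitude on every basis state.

After the circuit, the state carries amplitude sqrt(2)/2 on |000>, sqrt(2)/2 on |100>, and 0 on every other basis state.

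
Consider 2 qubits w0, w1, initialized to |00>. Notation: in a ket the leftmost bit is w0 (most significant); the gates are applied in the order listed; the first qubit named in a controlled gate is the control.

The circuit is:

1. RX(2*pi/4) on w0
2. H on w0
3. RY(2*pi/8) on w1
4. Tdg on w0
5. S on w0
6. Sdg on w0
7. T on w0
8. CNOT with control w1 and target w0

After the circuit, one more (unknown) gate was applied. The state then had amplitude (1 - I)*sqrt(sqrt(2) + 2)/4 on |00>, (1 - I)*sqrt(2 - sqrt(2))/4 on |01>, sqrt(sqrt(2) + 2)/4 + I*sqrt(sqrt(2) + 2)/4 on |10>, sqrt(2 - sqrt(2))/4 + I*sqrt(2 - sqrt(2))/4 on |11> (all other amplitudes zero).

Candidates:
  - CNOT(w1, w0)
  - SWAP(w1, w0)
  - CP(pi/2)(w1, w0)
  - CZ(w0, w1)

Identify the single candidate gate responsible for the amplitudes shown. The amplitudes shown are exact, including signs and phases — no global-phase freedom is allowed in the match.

It was CNOT(w1, w0) that produced the state shown. Key observation: gates 4-7 undo each other exactly, leaving only the rest of the circuit to track.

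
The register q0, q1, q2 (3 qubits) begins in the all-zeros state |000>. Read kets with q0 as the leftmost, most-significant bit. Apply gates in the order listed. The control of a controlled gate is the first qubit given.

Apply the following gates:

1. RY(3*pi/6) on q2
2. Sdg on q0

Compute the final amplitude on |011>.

The final state's coefficient on |011> equals 0.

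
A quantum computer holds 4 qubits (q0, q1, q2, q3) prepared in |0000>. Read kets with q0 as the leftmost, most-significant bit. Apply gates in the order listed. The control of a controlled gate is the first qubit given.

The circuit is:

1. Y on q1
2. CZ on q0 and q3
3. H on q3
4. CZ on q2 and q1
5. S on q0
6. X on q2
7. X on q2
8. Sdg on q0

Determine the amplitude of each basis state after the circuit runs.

After the circuit, the state carries amplitude sqrt(2)*I/2 on |0100>, sqrt(2)*I/2 on |0101>, and 0 on every other basis state. Key observation: steps 5-8 multiply out to the identity, so the circuit reduces to the remaining gates.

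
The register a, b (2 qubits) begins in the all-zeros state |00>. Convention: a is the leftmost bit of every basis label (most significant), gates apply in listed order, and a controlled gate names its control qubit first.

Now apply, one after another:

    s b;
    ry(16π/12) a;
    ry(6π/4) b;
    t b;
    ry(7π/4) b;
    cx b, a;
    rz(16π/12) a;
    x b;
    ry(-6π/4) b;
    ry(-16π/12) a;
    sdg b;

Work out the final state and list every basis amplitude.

The resulting statevector has amplitude sqrt(sqrt(2)/4 + 1/2)*exp(-2*I*pi/3)/8 - sqrt(3)*sqrt(1/2 - sqrt(2)/4)*exp(2*I*pi/3)/8 - sqrt(3)*sqrt(sqrt(2)/4 + 1/2)*exp(11*I*pi/12)/8 - 3*sqrt(1/2 - sqrt(2)/4)*exp(11*I*pi/12)/8 - sqrt(1/2 - sqrt(2)/4)*exp(-5*I*pi/12)/8 - sqrt(3)*sqrt(1/2 - sqrt(2)/4)*exp(-2*I*pi/3)/8 - sqrt(3)*sqrt(sqrt(2)/4 + 1/2)*exp(-5*I*pi/12)/8 + 3*sqrt(sqrt(2)/4 + 1/2)*exp(2*I*pi/3)/8 on |00>, sqrt(3)*I*sqrt(sqrt(2)/4 + 1/2)*exp(11*I*pi/12)/8 + 3*I*sqrt(sqrt(2)/4 + 1/2)*exp(2*I*pi/3)/8 + I*sqrt(sqrt(2)/4 + 1/2)*exp(-2*I*pi/3)/8 + sqrt(3)*I*sqrt(1/2 - sqrt(2)/4)*exp(2*I*pi/3)/8 + sqrt(3)*I*sqrt(1/2 - sqrt(2)/4)*exp(-2*I*pi/3)/8 - I*sqrt(1/2 - sqrt(2)/4)*exp(-5*I*pi/12)/8 + sqrt(3)*I*sqrt(sqrt(2)/4 + 1/2)*exp(-5*I*pi/12)/8 - 3*I*sqrt(1/2 - sqrt(2)/4)*exp(11*I*pi/12)/8 on |01>, sqrt(3)*sqrt(sqrt(2)/4 + 1/2)*exp(-2*I*pi/3)/8 - sqrt(3)*sqrt(sqrt(2)/4 + 1/2)*exp(2*I*pi/3)/8 + sqrt(3)*sqrt(1/2 - sqrt(2)/4)*exp(11*I*pi/12)/8 + sqrt(sqrt(2)/4 + 1/2)*exp(11*I*pi/12)/8 + sqrt(1/2 - sqrt(2)/4)*exp(2*I*pi/3)/8 - sqrt(3)*sqrt(1/2 - sqrt(2)/4)*exp(-5*I*pi/12)/8 - 3*sqrt(1/2 - sqrt(2)/4)*exp(-2*I*pi/3)/8 - 3*sqrt(sqrt(2)/4 + 1/2)*exp(-5*I*pi/12)/8 on |10>, sqrt(3)*I*sqrt(sqrt(2)/4 + 1/2)*exp(-2*I*pi/3)/8 + sqrt(3)*I*sqrt(1/2 - sqrt(2)/4)*exp(11*I*pi/12)/8 + 3*I*sqrt(1/2 - sqrt(2)/4)*exp(-2*I*pi/3)/8 - sqrt(3)*I*sqrt(1/2 - sqrt(2)/4)*exp(-5*I*pi/12)/8 - I*sqrt(1/2 - sqrt(2)/4)*exp(2*I*pi/3)/8 + 3*I*sqrt(sqrt(2)/4 + 1/2)*exp(-5*I*pi/12)/8 - sqrt(3)*I*sqrt(sqrt(2)/4 + 1/2)*exp(2*I*pi/3)/8 - I*sqrt(sqrt(2)/4 + 1/2)*exp(11*I*pi/12)/8 on |11>.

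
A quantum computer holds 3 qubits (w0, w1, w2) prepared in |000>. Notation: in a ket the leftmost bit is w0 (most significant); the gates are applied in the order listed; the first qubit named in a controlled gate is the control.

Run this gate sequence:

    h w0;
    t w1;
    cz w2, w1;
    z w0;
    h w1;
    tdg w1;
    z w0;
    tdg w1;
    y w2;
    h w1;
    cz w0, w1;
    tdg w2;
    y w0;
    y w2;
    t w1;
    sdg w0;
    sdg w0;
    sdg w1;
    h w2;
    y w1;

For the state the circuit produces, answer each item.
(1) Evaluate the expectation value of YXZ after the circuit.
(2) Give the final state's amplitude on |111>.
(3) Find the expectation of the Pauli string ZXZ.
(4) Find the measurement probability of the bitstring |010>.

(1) The expectation value of YXZ is 0.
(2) The amplitude on |111> is (-1 + I)*exp(3*I*pi/4)/4.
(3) In the final state, ZXZ has expectation 0.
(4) A full measurement returns |010> with probability 1/8.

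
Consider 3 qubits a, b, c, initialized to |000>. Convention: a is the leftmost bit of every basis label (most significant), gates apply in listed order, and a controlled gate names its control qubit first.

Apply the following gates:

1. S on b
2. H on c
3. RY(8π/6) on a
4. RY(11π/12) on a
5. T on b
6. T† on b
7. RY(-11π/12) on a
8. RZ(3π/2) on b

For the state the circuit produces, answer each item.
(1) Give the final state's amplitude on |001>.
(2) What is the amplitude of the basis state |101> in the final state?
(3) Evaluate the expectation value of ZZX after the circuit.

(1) The final state's coefficient on |001> equals sqrt(2)*exp(I*pi/4)/4. Key observation: steps 4-7 multiply out to the identity, so the circuit reduces to the remaining gates.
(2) |101> carries amplitude -sqrt(6)*exp(I*pi/4)/4 in the final state.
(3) The expectation value of ZZX is -1/2.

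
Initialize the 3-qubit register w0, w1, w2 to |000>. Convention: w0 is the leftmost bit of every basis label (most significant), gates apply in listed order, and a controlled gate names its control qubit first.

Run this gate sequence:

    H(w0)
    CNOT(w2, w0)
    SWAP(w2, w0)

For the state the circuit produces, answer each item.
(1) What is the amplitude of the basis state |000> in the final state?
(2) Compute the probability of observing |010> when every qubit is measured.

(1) The amplitude on |000> is sqrt(2)/2.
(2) Outcome |010> occurs with probability 0.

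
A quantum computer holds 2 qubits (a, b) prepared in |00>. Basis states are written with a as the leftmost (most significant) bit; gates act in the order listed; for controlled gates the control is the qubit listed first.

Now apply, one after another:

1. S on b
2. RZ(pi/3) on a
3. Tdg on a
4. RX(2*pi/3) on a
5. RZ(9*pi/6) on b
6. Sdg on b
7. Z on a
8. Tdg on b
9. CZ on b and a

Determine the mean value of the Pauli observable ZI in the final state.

In the final state, ZI has expectation -1/2.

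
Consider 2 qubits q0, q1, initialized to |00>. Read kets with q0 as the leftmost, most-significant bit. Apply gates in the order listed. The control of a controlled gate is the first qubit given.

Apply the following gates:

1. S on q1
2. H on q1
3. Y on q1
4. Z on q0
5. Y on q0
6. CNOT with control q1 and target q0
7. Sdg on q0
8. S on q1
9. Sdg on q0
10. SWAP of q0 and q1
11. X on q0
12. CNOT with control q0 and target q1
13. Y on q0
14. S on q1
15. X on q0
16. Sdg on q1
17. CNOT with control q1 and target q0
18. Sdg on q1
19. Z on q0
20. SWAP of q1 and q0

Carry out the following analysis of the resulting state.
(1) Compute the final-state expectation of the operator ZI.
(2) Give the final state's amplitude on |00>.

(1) The expectation value of ZI is 1.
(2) The final state's coefficient on |00> equals sqrt(2)/2.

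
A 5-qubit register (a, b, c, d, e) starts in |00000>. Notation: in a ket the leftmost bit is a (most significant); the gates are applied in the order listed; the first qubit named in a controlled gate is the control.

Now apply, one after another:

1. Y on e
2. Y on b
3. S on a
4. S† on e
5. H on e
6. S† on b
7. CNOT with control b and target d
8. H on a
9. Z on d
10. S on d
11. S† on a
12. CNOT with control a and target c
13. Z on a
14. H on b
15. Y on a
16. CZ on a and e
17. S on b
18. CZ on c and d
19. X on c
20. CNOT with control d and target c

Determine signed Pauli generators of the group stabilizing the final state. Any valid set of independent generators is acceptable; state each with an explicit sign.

The final state is stabilized by the group generated by +XIYIZ, -IYIII, +IIZIX, -ZIZII, -IIIZI; other independent generating sets are equally valid.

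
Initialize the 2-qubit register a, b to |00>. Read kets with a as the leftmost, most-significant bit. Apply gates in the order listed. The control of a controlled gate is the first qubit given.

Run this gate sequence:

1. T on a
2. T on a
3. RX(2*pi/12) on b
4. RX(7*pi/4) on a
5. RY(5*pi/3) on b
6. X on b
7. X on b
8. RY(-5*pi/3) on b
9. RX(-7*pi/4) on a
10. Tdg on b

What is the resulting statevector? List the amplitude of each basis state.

The resulting statevector has amplitude sqrt(2)/4 + sqrt(6)/4 on |00>, (-sqrt(6) + sqrt(2))*exp(I*pi/4)/4 on |01>, 0 on |10>, 0 on |11>. Key observation: steps 4-9 multiply out to the identity, so the circuit reduces to the remaining gates.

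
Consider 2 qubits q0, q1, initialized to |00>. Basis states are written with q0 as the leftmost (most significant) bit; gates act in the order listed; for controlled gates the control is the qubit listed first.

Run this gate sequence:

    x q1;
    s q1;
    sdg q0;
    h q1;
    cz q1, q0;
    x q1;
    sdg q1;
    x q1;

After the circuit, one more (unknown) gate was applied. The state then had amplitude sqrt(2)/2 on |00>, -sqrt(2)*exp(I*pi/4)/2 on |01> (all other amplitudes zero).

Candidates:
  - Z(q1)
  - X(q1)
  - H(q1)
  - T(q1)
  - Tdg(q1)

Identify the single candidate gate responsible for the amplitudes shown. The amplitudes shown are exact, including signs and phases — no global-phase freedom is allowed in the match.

The applied gate was Tdg(q1).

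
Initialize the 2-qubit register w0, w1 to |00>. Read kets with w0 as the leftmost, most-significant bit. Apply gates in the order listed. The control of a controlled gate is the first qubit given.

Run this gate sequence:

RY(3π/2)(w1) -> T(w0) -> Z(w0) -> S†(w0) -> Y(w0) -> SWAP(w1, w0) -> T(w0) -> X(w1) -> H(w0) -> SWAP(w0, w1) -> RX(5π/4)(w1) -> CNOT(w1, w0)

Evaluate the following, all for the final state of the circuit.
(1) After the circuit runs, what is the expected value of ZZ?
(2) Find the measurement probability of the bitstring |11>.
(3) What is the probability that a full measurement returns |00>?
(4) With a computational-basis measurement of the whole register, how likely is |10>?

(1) The observable ZZ averages to 1.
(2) A full measurement returns |11> with probability 1/2.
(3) A full measurement returns |00> with probability 1/2.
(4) Outcome |10> occurs with probability 0.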